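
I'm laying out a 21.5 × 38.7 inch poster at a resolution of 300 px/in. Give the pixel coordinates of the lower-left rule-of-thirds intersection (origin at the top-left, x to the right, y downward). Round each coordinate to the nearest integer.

In pixels the canvas is 21.5 × 300 = 6450 wide and 38.7 × 300 = 11610 tall.
The lower-left point is one-third across and two-thirds down:
x = 1 × 6450/3 ≈ 2150; y = 2 × 11610/3 ≈ 7740.

(2150, 7740)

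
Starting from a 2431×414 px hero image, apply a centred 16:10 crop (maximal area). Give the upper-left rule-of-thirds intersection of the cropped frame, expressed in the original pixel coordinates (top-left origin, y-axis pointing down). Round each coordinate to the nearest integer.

(1105, 138)

2431/414 > 16/10, so the 16:10 crop keeps the full height 414 and trims width to 414 × 16/10 = 662.40 px.
Left offset = (2431 − 662.40)/2 = 884.30 px; top offset = 0.
Upper-left is one-third across and one-third down within the crop:
x = 884.30 + 1 × 662.40/3 ≈ 1105; y = 0.00 + 1 × 414.00/3 ≈ 138.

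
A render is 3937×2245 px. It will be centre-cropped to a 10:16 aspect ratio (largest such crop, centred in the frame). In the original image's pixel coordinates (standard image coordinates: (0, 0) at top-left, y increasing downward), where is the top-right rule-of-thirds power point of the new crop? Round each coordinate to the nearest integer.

3937/2245 > 10/16, so the 10:16 crop keeps the full height 2245 and trims width to 2245 × 10/16 = 1403.12 px.
Left offset = (3937 − 1403.12)/2 = 1266.94 px; top offset = 0.
Top-right is two-thirds across and one-third down within the crop:
x = 1266.94 + 2 × 1403.12/3 ≈ 2202; y = 0.00 + 1 × 2245.00/3 ≈ 748.

(2202, 748)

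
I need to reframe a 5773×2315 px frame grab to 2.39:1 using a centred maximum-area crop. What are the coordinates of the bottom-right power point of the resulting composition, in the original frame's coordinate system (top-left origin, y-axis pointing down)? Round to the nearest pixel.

5773/2315 > 2.39/1, so the 2.39:1 crop keeps the full height 2315 and trims width to 2315 × 2.39/1 = 5532.85 px.
Left offset = (5773 − 5532.85)/2 = 120.07 px; top offset = 0.
Bottom-right is two-thirds across and two-thirds down within the crop:
x = 120.07 + 2 × 5532.85/3 ≈ 3809; y = 0.00 + 2 × 2315.00/3 ≈ 1543.

x = 3809 px, y = 1543 px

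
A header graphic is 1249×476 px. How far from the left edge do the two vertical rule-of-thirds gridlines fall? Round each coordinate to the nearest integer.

x = 416 px and x = 833 px

1249 / 3 = 416.33, so the vertical lines sit at one and two thirds of 1249.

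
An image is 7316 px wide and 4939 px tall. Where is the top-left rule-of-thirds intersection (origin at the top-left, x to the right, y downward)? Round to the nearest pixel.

(2439, 1646)

The top-left point sits one-third of the way across and one-third of the way down.
x = 1 × 7316/3 ≈ 2439; y = 1 × 4939/3 ≈ 1646.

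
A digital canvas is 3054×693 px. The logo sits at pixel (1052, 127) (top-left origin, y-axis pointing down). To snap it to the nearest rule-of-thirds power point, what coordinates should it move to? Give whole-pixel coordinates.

Third lines: x ∈ {1018, 2036}, y ∈ {231, 462}.
1052 is closer to x = 1018; 127 is closer to y = 231.
So the nearest intersection is the upper-left power point.

x = 1018 px, y = 231 px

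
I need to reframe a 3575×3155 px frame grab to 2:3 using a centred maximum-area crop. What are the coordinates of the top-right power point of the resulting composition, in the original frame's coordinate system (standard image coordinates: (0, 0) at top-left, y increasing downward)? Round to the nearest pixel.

3575/3155 > 2/3, so the 2:3 crop keeps the full height 3155 and trims width to 3155 × 2/3 = 2103.33 px.
Left offset = (3575 − 2103.33)/2 = 735.83 px; top offset = 0.
Top-right is two-thirds across and one-third down within the crop:
x = 735.83 + 2 × 2103.33/3 ≈ 2138; y = 0.00 + 1 × 3155.00/3 ≈ 1052.

x = 2138 px, y = 1052 px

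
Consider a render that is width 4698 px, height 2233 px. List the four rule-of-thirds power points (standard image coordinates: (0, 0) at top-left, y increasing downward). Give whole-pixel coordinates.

One third of 4698 is 1566; one third of 2233 is 744.33.
Vertical third lines at x = 1566 and x = 3132; horizontal third lines at y = 744 and y = 1489.

(1566, 744), (3132, 744), (1566, 1489), (3132, 1489)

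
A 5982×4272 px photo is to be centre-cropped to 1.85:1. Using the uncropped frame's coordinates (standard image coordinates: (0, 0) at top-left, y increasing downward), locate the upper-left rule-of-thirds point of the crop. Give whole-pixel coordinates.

x = 1994 px, y = 1597 px

5982/4272 < 1.85/1, so the 1.85:1 crop keeps the full width 5982 and trims height to 5982 × 1/1.85 = 3233.51 px.
Top offset = (4272 − 3233.51)/2 = 519.24 px; left offset = 0.
Upper-left is one-third across and one-third down within the crop:
x = 0.00 + 1 × 5982.00/3 ≈ 1994; y = 519.24 + 1 × 3233.51/3 ≈ 1597.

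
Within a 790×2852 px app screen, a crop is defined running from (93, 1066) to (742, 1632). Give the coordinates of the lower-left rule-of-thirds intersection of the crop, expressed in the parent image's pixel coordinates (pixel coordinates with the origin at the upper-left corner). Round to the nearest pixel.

x = 309 px, y = 1443 px

Crop width = 742 − 93 = 649 px; one third is 216.33 px.
Crop height = 1632 − 1066 = 566 px; one third is 188.67 px.
The lower-left point is one-third across and two-thirds down within the crop:
x = 93 + 1 × 216.33 ≈ 309; y = 1066 + 2 × 188.67 ≈ 1443.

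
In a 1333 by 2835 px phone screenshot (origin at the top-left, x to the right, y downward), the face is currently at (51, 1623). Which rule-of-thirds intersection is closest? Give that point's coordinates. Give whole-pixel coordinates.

Third lines: x ∈ {444, 889}, y ∈ {945, 1890}.
51 is closer to x = 444; 1623 is closer to y = 1890.
So the nearest intersection is the lower-left power point.

(444, 1890)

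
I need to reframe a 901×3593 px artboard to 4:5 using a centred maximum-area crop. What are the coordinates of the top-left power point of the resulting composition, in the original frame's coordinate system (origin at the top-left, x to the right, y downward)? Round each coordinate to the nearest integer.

901/3593 < 4/5, so the 4:5 crop keeps the full width 901 and trims height to 901 × 5/4 = 1126.25 px.
Top offset = (3593 − 1126.25)/2 = 1233.38 px; left offset = 0.
Top-left is one-third across and one-third down within the crop:
x = 0.00 + 1 × 901.00/3 ≈ 300; y = 1233.38 + 1 × 1126.25/3 ≈ 1609.

(300, 1609)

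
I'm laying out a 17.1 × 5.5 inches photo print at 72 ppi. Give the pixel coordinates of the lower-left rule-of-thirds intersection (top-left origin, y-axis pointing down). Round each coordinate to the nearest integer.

In pixels the canvas is 17.1 × 72 = 1231.2 wide and 5.5 × 72 = 396 tall.
The lower-left point is one-third across and two-thirds down:
x = 1 × 1231.2/3 ≈ 410; y = 2 × 396/3 ≈ 264.

x = 410 px, y = 264 px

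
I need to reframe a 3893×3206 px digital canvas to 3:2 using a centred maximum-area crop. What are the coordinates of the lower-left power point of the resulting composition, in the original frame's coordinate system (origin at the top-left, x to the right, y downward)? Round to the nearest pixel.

3893/3206 < 3/2, so the 3:2 crop keeps the full width 3893 and trims height to 3893 × 2/3 = 2595.33 px.
Top offset = (3206 − 2595.33)/2 = 305.33 px; left offset = 0.
Lower-left is one-third across and two-thirds down within the crop:
x = 0.00 + 1 × 3893.00/3 ≈ 1298; y = 305.33 + 2 × 2595.33/3 ≈ 2036.

x = 1298 px, y = 2036 px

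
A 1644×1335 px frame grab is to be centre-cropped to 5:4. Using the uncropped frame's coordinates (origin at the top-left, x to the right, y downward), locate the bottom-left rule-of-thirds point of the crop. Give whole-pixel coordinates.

1644/1335 < 5/4, so the 5:4 crop keeps the full width 1644 and trims height to 1644 × 4/5 = 1315.20 px.
Top offset = (1335 − 1315.20)/2 = 9.90 px; left offset = 0.
Bottom-left is one-third across and two-thirds down within the crop:
x = 0.00 + 1 × 1644.00/3 ≈ 548; y = 9.90 + 2 × 1315.20/3 ≈ 887.

(548, 887)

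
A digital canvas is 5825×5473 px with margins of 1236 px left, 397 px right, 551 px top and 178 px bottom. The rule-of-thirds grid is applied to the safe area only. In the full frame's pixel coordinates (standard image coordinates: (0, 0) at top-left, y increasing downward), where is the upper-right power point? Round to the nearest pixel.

Content width = 5825 − 1236 − 397 = 4192 px; content height = 5473 − 551 − 178 = 4744 px.
Upper-right is two-thirds across and one-third down within the safe area.
x = 1236 + 2 × 4192/3 = 1236 + 2794.67 ≈ 4031
y = 551 + 1 × 4744/3 = 551 + 1581.33 ≈ 2132

(4031, 2132)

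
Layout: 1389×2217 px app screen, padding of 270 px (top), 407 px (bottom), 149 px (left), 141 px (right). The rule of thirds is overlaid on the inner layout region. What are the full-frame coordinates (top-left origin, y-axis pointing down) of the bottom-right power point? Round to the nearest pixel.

(882, 1297)

Content width = 1389 − 149 − 141 = 1099 px; content height = 2217 − 270 − 407 = 1540 px.
Bottom-right is two-thirds across and two-thirds down within the inner layout region.
x = 149 + 2 × 1099/3 = 149 + 732.67 ≈ 882
y = 270 + 2 × 1540/3 = 270 + 1026.67 ≈ 1297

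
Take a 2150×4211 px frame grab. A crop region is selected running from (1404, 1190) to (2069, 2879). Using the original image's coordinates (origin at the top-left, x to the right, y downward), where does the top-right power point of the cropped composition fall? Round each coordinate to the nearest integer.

Crop width = 2069 − 1404 = 665 px; one third is 221.67 px.
Crop height = 2879 − 1190 = 1689 px; one third is 563.00 px.
The top-right point is two-thirds across and one-third down within the crop:
x = 1404 + 2 × 221.67 ≈ 1847; y = 1190 + 1 × 563.00 ≈ 1753.

(1847, 1753)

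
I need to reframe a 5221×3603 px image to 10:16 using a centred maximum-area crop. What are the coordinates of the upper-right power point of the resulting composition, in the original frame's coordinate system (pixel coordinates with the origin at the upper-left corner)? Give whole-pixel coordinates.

5221/3603 > 10/16, so the 10:16 crop keeps the full height 3603 and trims width to 3603 × 10/16 = 2251.88 px.
Left offset = (5221 − 2251.88)/2 = 1484.56 px; top offset = 0.
Upper-right is two-thirds across and one-third down within the crop:
x = 1484.56 + 2 × 2251.88/3 ≈ 2986; y = 0.00 + 1 × 3603.00/3 ≈ 1201.

(2986, 1201)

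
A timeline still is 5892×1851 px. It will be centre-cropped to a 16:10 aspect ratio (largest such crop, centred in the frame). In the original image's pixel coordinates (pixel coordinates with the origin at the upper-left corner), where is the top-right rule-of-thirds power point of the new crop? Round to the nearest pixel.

5892/1851 > 16/10, so the 16:10 crop keeps the full height 1851 and trims width to 1851 × 16/10 = 2961.60 px.
Left offset = (5892 − 2961.60)/2 = 1465.20 px; top offset = 0.
Top-right is two-thirds across and one-third down within the crop:
x = 1465.20 + 2 × 2961.60/3 ≈ 3440; y = 0.00 + 1 × 1851.00/3 ≈ 617.

(3440, 617)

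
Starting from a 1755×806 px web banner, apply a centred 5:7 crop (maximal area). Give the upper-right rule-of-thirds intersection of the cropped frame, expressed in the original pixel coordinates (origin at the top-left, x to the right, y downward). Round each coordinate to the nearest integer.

x = 973 px, y = 269 px

1755/806 > 5/7, so the 5:7 crop keeps the full height 806 and trims width to 806 × 5/7 = 575.71 px.
Left offset = (1755 − 575.71)/2 = 589.64 px; top offset = 0.
Upper-right is two-thirds across and one-third down within the crop:
x = 589.64 + 2 × 575.71/3 ≈ 973; y = 0.00 + 1 × 806.00/3 ≈ 269.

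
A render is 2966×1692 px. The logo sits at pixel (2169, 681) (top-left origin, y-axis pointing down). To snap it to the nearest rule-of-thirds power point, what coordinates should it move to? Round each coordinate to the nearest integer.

x = 1977 px, y = 564 px

Third lines: x ∈ {989, 1977}, y ∈ {564, 1128}.
2169 is closer to x = 1977; 681 is closer to y = 564.
So the nearest intersection is the upper-right power point.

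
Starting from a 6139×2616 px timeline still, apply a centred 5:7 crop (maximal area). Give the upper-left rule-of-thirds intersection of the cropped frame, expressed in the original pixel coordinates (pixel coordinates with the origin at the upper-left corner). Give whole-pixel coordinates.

6139/2616 > 5/7, so the 5:7 crop keeps the full height 2616 and trims width to 2616 × 5/7 = 1868.57 px.
Left offset = (6139 − 1868.57)/2 = 2135.21 px; top offset = 0.
Upper-left is one-third across and one-third down within the crop:
x = 2135.21 + 1 × 1868.57/3 ≈ 2758; y = 0.00 + 1 × 2616.00/3 ≈ 872.

x = 2758 px, y = 872 px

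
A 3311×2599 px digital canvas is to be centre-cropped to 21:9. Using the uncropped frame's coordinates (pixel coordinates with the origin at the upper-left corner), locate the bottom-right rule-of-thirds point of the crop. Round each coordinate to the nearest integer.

3311/2599 < 21/9, so the 21:9 crop keeps the full width 3311 and trims height to 3311 × 9/21 = 1419.00 px.
Top offset = (2599 − 1419.00)/2 = 590.00 px; left offset = 0.
Bottom-right is two-thirds across and two-thirds down within the crop:
x = 0.00 + 2 × 3311.00/3 ≈ 2207; y = 590.00 + 2 × 1419.00/3 ≈ 1536.

x = 2207 px, y = 1536 px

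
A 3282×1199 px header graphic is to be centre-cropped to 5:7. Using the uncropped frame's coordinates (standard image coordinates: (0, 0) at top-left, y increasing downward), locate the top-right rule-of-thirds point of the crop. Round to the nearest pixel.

x = 1784 px, y = 400 px

3282/1199 > 5/7, so the 5:7 crop keeps the full height 1199 and trims width to 1199 × 5/7 = 856.43 px.
Left offset = (3282 − 856.43)/2 = 1212.79 px; top offset = 0.
Top-right is two-thirds across and one-third down within the crop:
x = 1212.79 + 2 × 856.43/3 ≈ 1784; y = 0.00 + 1 × 1199.00/3 ≈ 400.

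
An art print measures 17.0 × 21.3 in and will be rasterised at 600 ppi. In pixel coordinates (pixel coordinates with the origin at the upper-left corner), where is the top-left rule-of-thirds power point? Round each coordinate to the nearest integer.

x = 3400 px, y = 4260 px

In pixels the canvas is 17.0 × 600 = 10200 wide and 21.3 × 600 = 12780 tall.
The top-left point is one-third across and one-third down:
x = 1 × 10200/3 ≈ 3400; y = 1 × 12780/3 ≈ 4260.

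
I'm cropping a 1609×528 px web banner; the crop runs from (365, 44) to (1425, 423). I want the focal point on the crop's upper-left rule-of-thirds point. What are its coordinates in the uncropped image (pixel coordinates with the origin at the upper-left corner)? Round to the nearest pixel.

(718, 170)

Crop width = 1425 − 365 = 1060 px; one third is 353.33 px.
Crop height = 423 − 44 = 379 px; one third is 126.33 px.
The upper-left point is one-third across and one-third down within the crop:
x = 365 + 1 × 353.33 ≈ 718; y = 44 + 1 × 126.33 ≈ 170.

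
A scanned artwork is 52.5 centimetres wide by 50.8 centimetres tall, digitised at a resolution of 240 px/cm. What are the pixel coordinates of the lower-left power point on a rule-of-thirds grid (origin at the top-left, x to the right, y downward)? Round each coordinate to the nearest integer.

(4200, 8128)

In pixels the canvas is 52.5 × 240 = 12600 wide and 50.8 × 240 = 12192 tall.
The lower-left point is one-third across and two-thirds down:
x = 1 × 12600/3 ≈ 4200; y = 2 × 12192/3 ≈ 8128.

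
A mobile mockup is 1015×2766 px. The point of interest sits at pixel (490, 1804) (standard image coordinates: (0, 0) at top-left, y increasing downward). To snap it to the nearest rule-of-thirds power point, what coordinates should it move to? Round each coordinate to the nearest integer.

(338, 1844)

Third lines: x ∈ {338, 677}, y ∈ {922, 1844}.
490 is closer to x = 338; 1804 is closer to y = 1844.
So the nearest intersection is the lower-left power point.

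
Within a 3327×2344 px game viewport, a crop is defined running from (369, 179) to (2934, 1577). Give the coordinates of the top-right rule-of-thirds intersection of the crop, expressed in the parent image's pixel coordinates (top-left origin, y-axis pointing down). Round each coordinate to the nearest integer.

(2079, 645)

Crop width = 2934 − 369 = 2565 px; one third is 855.00 px.
Crop height = 1577 − 179 = 1398 px; one third is 466.00 px.
The top-right point is two-thirds across and one-third down within the crop:
x = 369 + 2 × 855.00 ≈ 2079; y = 179 + 1 × 466.00 ≈ 645.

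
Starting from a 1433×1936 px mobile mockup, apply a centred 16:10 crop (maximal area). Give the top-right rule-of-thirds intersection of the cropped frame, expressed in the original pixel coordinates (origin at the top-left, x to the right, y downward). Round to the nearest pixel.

1433/1936 < 16/10, so the 16:10 crop keeps the full width 1433 and trims height to 1433 × 10/16 = 895.62 px.
Top offset = (1936 − 895.62)/2 = 520.19 px; left offset = 0.
Top-right is two-thirds across and one-third down within the crop:
x = 0.00 + 2 × 1433.00/3 ≈ 955; y = 520.19 + 1 × 895.62/3 ≈ 819.

x = 955 px, y = 819 px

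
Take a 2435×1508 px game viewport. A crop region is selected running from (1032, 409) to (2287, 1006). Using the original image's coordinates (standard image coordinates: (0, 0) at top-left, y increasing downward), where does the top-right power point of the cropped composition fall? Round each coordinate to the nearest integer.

Crop width = 2287 − 1032 = 1255 px; one third is 418.33 px.
Crop height = 1006 − 409 = 597 px; one third is 199.00 px.
The top-right point is two-thirds across and one-third down within the crop:
x = 1032 + 2 × 418.33 ≈ 1869; y = 409 + 1 × 199.00 ≈ 608.

(1869, 608)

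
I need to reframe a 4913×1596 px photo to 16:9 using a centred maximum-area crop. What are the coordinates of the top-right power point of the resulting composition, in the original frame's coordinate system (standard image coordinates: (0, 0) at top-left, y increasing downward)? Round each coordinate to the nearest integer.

4913/1596 > 16/9, so the 16:9 crop keeps the full height 1596 and trims width to 1596 × 16/9 = 2837.33 px.
Left offset = (4913 − 2837.33)/2 = 1037.83 px; top offset = 0.
Top-right is two-thirds across and one-third down within the crop:
x = 1037.83 + 2 × 2837.33/3 ≈ 2929; y = 0.00 + 1 × 1596.00/3 ≈ 532.

x = 2929 px, y = 532 px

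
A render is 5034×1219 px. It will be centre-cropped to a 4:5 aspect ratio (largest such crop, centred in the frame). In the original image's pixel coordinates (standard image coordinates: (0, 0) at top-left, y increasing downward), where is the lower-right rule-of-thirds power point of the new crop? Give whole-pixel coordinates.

5034/1219 > 4/5, so the 4:5 crop keeps the full height 1219 and trims width to 1219 × 4/5 = 975.20 px.
Left offset = (5034 − 975.20)/2 = 2029.40 px; top offset = 0.
Lower-right is two-thirds across and two-thirds down within the crop:
x = 2029.40 + 2 × 975.20/3 ≈ 2680; y = 0.00 + 2 × 1219.00/3 ≈ 813.

(2680, 813)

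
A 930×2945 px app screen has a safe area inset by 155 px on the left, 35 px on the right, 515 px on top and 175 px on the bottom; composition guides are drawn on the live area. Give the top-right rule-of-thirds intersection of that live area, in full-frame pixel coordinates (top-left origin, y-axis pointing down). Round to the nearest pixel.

(648, 1267)

Content width = 930 − 155 − 35 = 740 px; content height = 2945 − 515 − 175 = 2255 px.
Top-right is two-thirds across and one-third down within the live area.
x = 155 + 2 × 740/3 = 155 + 493.33 ≈ 648
y = 515 + 1 × 2255/3 = 515 + 751.67 ≈ 1267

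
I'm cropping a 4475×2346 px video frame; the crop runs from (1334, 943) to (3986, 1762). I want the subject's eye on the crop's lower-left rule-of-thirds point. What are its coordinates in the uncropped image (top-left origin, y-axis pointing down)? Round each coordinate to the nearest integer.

(2218, 1489)

Crop width = 3986 − 1334 = 2652 px; one third is 884.00 px.
Crop height = 1762 − 943 = 819 px; one third is 273.00 px.
The lower-left point is one-third across and two-thirds down within the crop:
x = 1334 + 1 × 884.00 ≈ 2218; y = 943 + 2 × 273.00 ≈ 1489.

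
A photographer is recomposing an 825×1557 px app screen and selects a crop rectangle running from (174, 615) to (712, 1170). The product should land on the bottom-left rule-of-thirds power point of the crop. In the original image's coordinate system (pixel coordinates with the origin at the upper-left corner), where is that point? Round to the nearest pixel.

(353, 985)

Crop width = 712 − 174 = 538 px; one third is 179.33 px.
Crop height = 1170 − 615 = 555 px; one third is 185.00 px.
The bottom-left point is one-third across and two-thirds down within the crop:
x = 174 + 1 × 179.33 ≈ 353; y = 615 + 2 × 185.00 ≈ 985.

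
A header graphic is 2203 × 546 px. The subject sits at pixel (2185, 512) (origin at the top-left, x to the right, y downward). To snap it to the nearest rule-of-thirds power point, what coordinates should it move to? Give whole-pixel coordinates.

x = 1469 px, y = 364 px

Third lines: x ∈ {734, 1469}, y ∈ {182, 364}.
2185 is closer to x = 1469; 512 is closer to y = 364.
So the nearest intersection is the lower-right power point.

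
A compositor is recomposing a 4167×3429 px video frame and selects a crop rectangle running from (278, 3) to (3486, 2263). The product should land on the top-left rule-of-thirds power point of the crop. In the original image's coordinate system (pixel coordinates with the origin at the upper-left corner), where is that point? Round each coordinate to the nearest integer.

Crop width = 3486 − 278 = 3208 px; one third is 1069.33 px.
Crop height = 2263 − 3 = 2260 px; one third is 753.33 px.
The top-left point is one-third across and one-third down within the crop:
x = 278 + 1 × 1069.33 ≈ 1347; y = 3 + 1 × 753.33 ≈ 756.

(1347, 756)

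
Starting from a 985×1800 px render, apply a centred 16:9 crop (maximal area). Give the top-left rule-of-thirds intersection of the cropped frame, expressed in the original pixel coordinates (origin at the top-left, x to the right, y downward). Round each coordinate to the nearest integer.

x = 328 px, y = 808 px

985/1800 < 16/9, so the 16:9 crop keeps the full width 985 and trims height to 985 × 9/16 = 554.06 px.
Top offset = (1800 − 554.06)/2 = 622.97 px; left offset = 0.
Top-left is one-third across and one-third down within the crop:
x = 0.00 + 1 × 985.00/3 ≈ 328; y = 622.97 + 1 × 554.06/3 ≈ 808.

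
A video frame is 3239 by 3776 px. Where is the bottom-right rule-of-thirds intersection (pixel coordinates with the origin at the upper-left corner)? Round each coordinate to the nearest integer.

x = 2159 px, y = 2517 px

The bottom-right point sits two-thirds of the way across and two-thirds of the way down.
x = 2 × 3239/3 ≈ 2159; y = 2 × 3776/3 ≈ 2517.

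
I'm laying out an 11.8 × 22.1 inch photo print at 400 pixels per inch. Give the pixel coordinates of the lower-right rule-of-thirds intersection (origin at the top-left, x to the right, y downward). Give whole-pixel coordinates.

In pixels the canvas is 11.8 × 400 = 4720 wide and 22.1 × 400 = 8840 tall.
The lower-right point is two-thirds across and two-thirds down:
x = 2 × 4720/3 ≈ 3147; y = 2 × 8840/3 ≈ 5893.

(3147, 5893)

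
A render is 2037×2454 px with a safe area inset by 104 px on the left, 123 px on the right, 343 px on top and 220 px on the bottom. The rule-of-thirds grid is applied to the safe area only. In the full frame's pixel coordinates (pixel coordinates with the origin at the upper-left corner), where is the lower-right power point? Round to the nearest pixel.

x = 1311 px, y = 1604 px

Content width = 2037 − 104 − 123 = 1810 px; content height = 2454 − 343 − 220 = 1891 px.
Lower-right is two-thirds across and two-thirds down within the safe area.
x = 104 + 2 × 1810/3 = 104 + 1206.67 ≈ 1311
y = 343 + 2 × 1891/3 = 343 + 1260.67 ≈ 1604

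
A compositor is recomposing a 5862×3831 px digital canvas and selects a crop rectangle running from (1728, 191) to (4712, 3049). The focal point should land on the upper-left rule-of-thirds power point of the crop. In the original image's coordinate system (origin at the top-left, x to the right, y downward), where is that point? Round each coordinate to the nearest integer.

x = 2723 px, y = 1144 px

Crop width = 4712 − 1728 = 2984 px; one third is 994.67 px.
Crop height = 3049 − 191 = 2858 px; one third is 952.67 px.
The upper-left point is one-third across and one-third down within the crop:
x = 1728 + 1 × 994.67 ≈ 2723; y = 191 + 1 × 952.67 ≈ 1144.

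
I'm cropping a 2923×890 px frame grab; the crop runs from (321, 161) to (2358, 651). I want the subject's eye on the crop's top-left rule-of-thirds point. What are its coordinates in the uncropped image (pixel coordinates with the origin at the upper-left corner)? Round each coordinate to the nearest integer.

x = 1000 px, y = 324 px

Crop width = 2358 − 321 = 2037 px; one third is 679.00 px.
Crop height = 651 − 161 = 490 px; one third is 163.33 px.
The top-left point is one-third across and one-third down within the crop:
x = 321 + 1 × 679.00 ≈ 1000; y = 161 + 1 × 163.33 ≈ 324.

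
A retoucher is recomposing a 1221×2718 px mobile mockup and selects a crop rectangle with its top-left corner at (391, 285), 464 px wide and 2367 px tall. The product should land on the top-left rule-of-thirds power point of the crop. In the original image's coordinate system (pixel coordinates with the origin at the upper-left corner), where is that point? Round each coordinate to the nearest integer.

x = 546 px, y = 1074 px

One third of the crop width 464 is 154.67 px.
One third of the crop height 2367 is 789.00 px.
The top-left point is one-third across and one-third down within the crop:
x = 391 + 1 × 154.67 ≈ 546; y = 285 + 1 × 789.00 ≈ 1074.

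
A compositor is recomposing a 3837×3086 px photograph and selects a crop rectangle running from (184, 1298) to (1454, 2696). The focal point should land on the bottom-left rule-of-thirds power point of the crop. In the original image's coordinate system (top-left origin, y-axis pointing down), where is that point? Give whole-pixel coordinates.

(607, 2230)

Crop width = 1454 − 184 = 1270 px; one third is 423.33 px.
Crop height = 2696 − 1298 = 1398 px; one third is 466.00 px.
The bottom-left point is one-third across and two-thirds down within the crop:
x = 184 + 1 × 423.33 ≈ 607; y = 1298 + 2 × 466.00 ≈ 2230.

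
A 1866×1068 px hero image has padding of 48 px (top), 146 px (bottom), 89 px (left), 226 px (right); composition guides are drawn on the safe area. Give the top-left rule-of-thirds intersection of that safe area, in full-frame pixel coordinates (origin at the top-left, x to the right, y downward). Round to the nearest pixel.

(606, 339)

Content width = 1866 − 89 − 226 = 1551 px; content height = 1068 − 48 − 146 = 874 px.
Top-left is one-third across and one-third down within the safe area.
x = 89 + 1 × 1551/3 = 89 + 517.00 ≈ 606
y = 48 + 1 × 874/3 = 48 + 291.33 ≈ 339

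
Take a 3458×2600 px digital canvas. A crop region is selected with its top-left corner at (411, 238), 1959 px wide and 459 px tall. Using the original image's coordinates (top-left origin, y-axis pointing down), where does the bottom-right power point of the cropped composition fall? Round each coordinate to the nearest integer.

One third of the crop width 1959 is 653.00 px.
One third of the crop height 459 is 153.00 px.
The bottom-right point is two-thirds across and two-thirds down within the crop:
x = 411 + 2 × 653.00 ≈ 1717; y = 238 + 2 × 153.00 ≈ 544.

(1717, 544)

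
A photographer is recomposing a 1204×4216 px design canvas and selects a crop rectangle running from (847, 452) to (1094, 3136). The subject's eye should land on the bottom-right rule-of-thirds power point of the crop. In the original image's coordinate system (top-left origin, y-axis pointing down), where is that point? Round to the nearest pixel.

x = 1012 px, y = 2241 px

Crop width = 1094 − 847 = 247 px; one third is 82.33 px.
Crop height = 3136 − 452 = 2684 px; one third is 894.67 px.
The bottom-right point is two-thirds across and two-thirds down within the crop:
x = 847 + 2 × 82.33 ≈ 1012; y = 452 + 2 × 894.67 ≈ 2241.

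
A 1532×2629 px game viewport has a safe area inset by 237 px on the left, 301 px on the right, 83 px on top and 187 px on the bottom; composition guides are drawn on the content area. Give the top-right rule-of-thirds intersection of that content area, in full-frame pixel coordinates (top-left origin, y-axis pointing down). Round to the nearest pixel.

(900, 869)

Content width = 1532 − 237 − 301 = 994 px; content height = 2629 − 83 − 187 = 2359 px.
Top-right is two-thirds across and one-third down within the content area.
x = 237 + 2 × 994/3 = 237 + 662.67 ≈ 900
y = 83 + 1 × 2359/3 = 83 + 786.33 ≈ 869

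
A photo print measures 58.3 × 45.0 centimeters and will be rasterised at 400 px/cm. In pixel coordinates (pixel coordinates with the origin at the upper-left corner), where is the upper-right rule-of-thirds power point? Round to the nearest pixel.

x = 15547 px, y = 6000 px

In pixels the canvas is 58.3 × 400 = 23320 wide and 45.0 × 400 = 18000 tall.
The upper-right point is two-thirds across and one-third down:
x = 2 × 23320/3 ≈ 15547; y = 1 × 18000/3 ≈ 6000.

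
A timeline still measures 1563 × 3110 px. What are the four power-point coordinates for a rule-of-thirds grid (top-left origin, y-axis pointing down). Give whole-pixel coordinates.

One third of 1563 is 521; one third of 3110 is 1036.67.
Vertical third lines at x = 521 and x = 1042; horizontal third lines at y = 1037 and y = 2073.

(521, 1037), (1042, 1037), (521, 2073), (1042, 2073)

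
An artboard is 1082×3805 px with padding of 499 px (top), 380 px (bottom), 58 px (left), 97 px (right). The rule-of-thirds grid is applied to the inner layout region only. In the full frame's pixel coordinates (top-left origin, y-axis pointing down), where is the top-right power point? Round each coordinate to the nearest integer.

Content width = 1082 − 58 − 97 = 927 px; content height = 3805 − 499 − 380 = 2926 px.
Top-right is two-thirds across and one-third down within the inner layout region.
x = 58 + 2 × 927/3 = 58 + 618.00 ≈ 676
y = 499 + 1 × 2926/3 = 499 + 975.33 ≈ 1474

(676, 1474)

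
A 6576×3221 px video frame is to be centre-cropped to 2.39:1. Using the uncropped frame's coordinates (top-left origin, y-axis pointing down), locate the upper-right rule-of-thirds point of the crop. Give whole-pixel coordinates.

6576/3221 < 2.39/1, so the 2.39:1 crop keeps the full width 6576 and trims height to 6576 × 1/2.39 = 2751.46 px.
Top offset = (3221 − 2751.46)/2 = 234.77 px; left offset = 0.
Upper-right is two-thirds across and one-third down within the crop:
x = 0.00 + 2 × 6576.00/3 ≈ 4384; y = 234.77 + 1 × 2751.46/3 ≈ 1152.

x = 4384 px, y = 1152 px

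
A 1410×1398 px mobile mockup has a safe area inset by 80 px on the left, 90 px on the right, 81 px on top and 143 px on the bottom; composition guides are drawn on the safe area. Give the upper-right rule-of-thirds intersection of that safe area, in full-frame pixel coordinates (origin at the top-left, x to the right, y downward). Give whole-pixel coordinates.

(907, 472)

Content width = 1410 − 80 − 90 = 1240 px; content height = 1398 − 81 − 143 = 1174 px.
Upper-right is two-thirds across and one-third down within the safe area.
x = 80 + 2 × 1240/3 = 80 + 826.67 ≈ 907
y = 81 + 1 × 1174/3 = 81 + 391.33 ≈ 472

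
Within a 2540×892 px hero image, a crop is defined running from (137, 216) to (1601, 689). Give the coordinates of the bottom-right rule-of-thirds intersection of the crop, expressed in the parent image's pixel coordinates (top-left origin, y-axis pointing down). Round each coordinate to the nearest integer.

(1113, 531)

Crop width = 1601 − 137 = 1464 px; one third is 488.00 px.
Crop height = 689 − 216 = 473 px; one third is 157.67 px.
The bottom-right point is two-thirds across and two-thirds down within the crop:
x = 137 + 2 × 488.00 ≈ 1113; y = 216 + 2 × 157.67 ≈ 531.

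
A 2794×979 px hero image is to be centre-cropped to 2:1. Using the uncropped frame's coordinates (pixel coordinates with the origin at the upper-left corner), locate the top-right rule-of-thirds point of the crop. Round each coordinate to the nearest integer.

(1723, 326)

2794/979 > 2/1, so the 2:1 crop keeps the full height 979 and trims width to 979 × 2/1 = 1958.00 px.
Left offset = (2794 − 1958.00)/2 = 418.00 px; top offset = 0.
Top-right is two-thirds across and one-third down within the crop:
x = 418.00 + 2 × 1958.00/3 ≈ 1723; y = 0.00 + 1 × 979.00/3 ≈ 326.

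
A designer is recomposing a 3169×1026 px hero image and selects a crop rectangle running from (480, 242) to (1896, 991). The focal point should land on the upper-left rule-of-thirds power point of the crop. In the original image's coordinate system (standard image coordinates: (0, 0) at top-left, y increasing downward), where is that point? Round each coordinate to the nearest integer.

(952, 492)

Crop width = 1896 − 480 = 1416 px; one third is 472.00 px.
Crop height = 991 − 242 = 749 px; one third is 249.67 px.
The upper-left point is one-third across and one-third down within the crop:
x = 480 + 1 × 472.00 ≈ 952; y = 242 + 1 × 249.67 ≈ 492.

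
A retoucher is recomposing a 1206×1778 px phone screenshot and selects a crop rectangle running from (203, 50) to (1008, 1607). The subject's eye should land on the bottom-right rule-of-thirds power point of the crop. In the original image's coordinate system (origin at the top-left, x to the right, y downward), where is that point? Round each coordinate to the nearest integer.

(740, 1088)

Crop width = 1008 − 203 = 805 px; one third is 268.33 px.
Crop height = 1607 − 50 = 1557 px; one third is 519.00 px.
The bottom-right point is two-thirds across and two-thirds down within the crop:
x = 203 + 2 × 268.33 ≈ 740; y = 50 + 2 × 519.00 ≈ 1088.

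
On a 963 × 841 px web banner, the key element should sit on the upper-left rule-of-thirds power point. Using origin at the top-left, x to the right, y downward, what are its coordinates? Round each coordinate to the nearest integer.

(321, 280)

The upper-left point sits one-third of the way across and one-third of the way down.
x = 1 × 963/3 ≈ 321; y = 1 × 841/3 ≈ 280.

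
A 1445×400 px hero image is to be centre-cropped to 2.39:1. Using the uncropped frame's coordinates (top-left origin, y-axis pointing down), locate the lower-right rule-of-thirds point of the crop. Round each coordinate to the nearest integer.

x = 882 px, y = 267 px

1445/400 > 2.39/1, so the 2.39:1 crop keeps the full height 400 and trims width to 400 × 2.39/1 = 956.00 px.
Left offset = (1445 − 956.00)/2 = 244.50 px; top offset = 0.
Lower-right is two-thirds across and two-thirds down within the crop:
x = 244.50 + 2 × 956.00/3 ≈ 882; y = 0.00 + 2 × 400.00/3 ≈ 267.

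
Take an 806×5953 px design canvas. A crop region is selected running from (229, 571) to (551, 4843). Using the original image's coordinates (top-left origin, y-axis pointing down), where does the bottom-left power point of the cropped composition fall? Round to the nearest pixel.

x = 336 px, y = 3419 px

Crop width = 551 − 229 = 322 px; one third is 107.33 px.
Crop height = 4843 − 571 = 4272 px; one third is 1424.00 px.
The bottom-left point is one-third across and two-thirds down within the crop:
x = 229 + 1 × 107.33 ≈ 336; y = 571 + 2 × 1424.00 ≈ 3419.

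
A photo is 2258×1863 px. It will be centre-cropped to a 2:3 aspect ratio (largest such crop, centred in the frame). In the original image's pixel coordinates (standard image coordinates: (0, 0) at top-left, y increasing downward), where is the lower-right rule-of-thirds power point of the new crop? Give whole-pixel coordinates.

2258/1863 > 2/3, so the 2:3 crop keeps the full height 1863 and trims width to 1863 × 2/3 = 1242.00 px.
Left offset = (2258 − 1242.00)/2 = 508.00 px; top offset = 0.
Lower-right is two-thirds across and two-thirds down within the crop:
x = 508.00 + 2 × 1242.00/3 ≈ 1336; y = 0.00 + 2 × 1863.00/3 ≈ 1242.

(1336, 1242)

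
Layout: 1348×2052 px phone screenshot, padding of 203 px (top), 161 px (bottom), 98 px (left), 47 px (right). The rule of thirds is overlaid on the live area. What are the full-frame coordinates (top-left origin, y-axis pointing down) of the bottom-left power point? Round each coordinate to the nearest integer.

x = 499 px, y = 1328 px

Content width = 1348 − 98 − 47 = 1203 px; content height = 2052 − 203 − 161 = 1688 px.
Bottom-left is one-third across and two-thirds down within the live area.
x = 98 + 1 × 1203/3 = 98 + 401.00 ≈ 499
y = 203 + 2 × 1688/3 = 203 + 1125.33 ≈ 1328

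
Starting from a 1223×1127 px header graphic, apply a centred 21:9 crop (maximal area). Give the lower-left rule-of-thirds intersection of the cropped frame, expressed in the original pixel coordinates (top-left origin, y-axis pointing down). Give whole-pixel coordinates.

1223/1127 < 21/9, so the 21:9 crop keeps the full width 1223 and trims height to 1223 × 9/21 = 524.14 px.
Top offset = (1127 − 524.14)/2 = 301.43 px; left offset = 0.
Lower-left is one-third across and two-thirds down within the crop:
x = 0.00 + 1 × 1223.00/3 ≈ 408; y = 301.43 + 2 × 524.14/3 ≈ 651.

x = 408 px, y = 651 px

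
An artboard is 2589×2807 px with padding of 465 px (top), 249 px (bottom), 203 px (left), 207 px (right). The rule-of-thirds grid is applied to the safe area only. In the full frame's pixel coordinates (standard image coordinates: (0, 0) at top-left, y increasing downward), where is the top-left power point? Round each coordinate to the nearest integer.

(929, 1163)

Content width = 2589 − 203 − 207 = 2179 px; content height = 2807 − 465 − 249 = 2093 px.
Top-left is one-third across and one-third down within the safe area.
x = 203 + 1 × 2179/3 = 203 + 726.33 ≈ 929
y = 465 + 1 × 2093/3 = 465 + 697.67 ≈ 1163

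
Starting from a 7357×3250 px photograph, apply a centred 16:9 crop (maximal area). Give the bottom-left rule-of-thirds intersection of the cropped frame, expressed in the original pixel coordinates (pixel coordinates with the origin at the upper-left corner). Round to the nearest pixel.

x = 2716 px, y = 2167 px

7357/3250 > 16/9, so the 16:9 crop keeps the full height 3250 and trims width to 3250 × 16/9 = 5777.78 px.
Left offset = (7357 − 5777.78)/2 = 789.61 px; top offset = 0.
Bottom-left is one-third across and two-thirds down within the crop:
x = 789.61 + 1 × 5777.78/3 ≈ 2716; y = 0.00 + 2 × 3250.00/3 ≈ 2167.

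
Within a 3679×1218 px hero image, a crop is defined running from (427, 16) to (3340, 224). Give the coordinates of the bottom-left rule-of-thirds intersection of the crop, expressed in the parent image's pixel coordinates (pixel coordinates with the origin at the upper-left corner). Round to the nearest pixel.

x = 1398 px, y = 155 px

Crop width = 3340 − 427 = 2913 px; one third is 971.00 px.
Crop height = 224 − 16 = 208 px; one third is 69.33 px.
The bottom-left point is one-third across and two-thirds down within the crop:
x = 427 + 1 × 971.00 ≈ 1398; y = 16 + 2 × 69.33 ≈ 155.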